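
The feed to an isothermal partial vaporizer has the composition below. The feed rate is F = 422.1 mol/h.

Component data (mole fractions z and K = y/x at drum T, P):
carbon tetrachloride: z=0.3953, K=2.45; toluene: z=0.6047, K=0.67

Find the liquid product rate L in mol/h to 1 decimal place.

Rachford–Rice: g(ψ) = Σ zᵢ(Kᵢ−1)/(1+ψ(Kᵢ−1)) = 0.
g(0) = ΣzᵢKᵢ − 1 = 0.3736 and g(1) = 1 − Σzᵢ/Kᵢ = -0.0639, so a root lies in (0, 1).
Binary case is linear: z₁(K₁−1)(1+ψ(K₂−1)) + z₂(K₂−1)(1+ψ(K₁−1)) = 0
⇒ ψ = [z₁(K₁−1)+z₂(K₂−1)] / [−(K₁−1)(K₂−1)] = 0.37363/0.47850 = 0.7808
Then V = ψ·F = 0.7808·422.1 = 329.6 mol/h and L = F − V = 92.5 mol/h.

L = 92.5 mol/h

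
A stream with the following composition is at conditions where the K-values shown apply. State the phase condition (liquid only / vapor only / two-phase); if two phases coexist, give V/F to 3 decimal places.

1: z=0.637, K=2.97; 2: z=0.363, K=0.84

vapor only

ΣzᵢKᵢ = 2.197; Σzᵢ/Kᵢ = 0.647.
Since Σzᵢ/Kᵢ < 1 the mixture is above its dew point — single vapor phase.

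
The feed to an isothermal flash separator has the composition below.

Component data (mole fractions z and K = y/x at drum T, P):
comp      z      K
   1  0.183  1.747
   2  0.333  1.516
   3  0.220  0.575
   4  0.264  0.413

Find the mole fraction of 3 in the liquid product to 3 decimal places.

x_3 = 0.239

Rachford–Rice: g(ψ) = Σ zᵢ(Kᵢ−1)/(1+ψ(Kᵢ−1)) = 0.
g(0) = ΣzᵢKᵢ − 1 = 0.060 and g(1) = 1 − Σzᵢ/Kᵢ = -0.346, so a root lies in (0, 1).
Newton–Raphson from ψ = 0.5:
  ψ = 0.500: g = -0.1020, g' = -0.356 → ψ = 0.214
  ψ = 0.214: g = -0.0075, g' = -0.315 → ψ = 0.190
Converged at ψ = 0.190.
Compositions from xᵢ = zᵢ/(1+ψ(Kᵢ−1)), yᵢ = Kᵢxᵢ:
  1: x = 0.160, y = 0.280
  2: x = 0.303, y = 0.460
  3: x = 0.239, y = 0.138
  4: x = 0.297, y = 0.123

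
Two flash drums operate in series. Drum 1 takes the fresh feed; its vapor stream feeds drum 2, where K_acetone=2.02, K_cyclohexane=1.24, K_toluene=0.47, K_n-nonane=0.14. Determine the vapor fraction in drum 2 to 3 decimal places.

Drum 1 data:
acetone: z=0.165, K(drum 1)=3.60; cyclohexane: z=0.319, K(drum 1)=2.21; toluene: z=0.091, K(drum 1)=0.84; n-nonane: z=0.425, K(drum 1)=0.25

Drum 1:
Newton–Raphson from ψ₁ = 0.5:
  ψ₁ = 0.500: g = -0.0988, g' = -1.007 → ψ₁ = 0.402
  ψ₁ = 0.402: g = -0.0023, g' = -0.971 → ψ₁ = 0.399
Converged at ψ₁ = 0.399.
Drum-1 compositions:
  acetone: x = 0.081, y = 0.291
  cyclohexane: x = 0.215, y = 0.475
  toluene: x = 0.097, y = 0.082
  n-nonane: x = 0.607, y = 0.152
Drum-2 feed = drum-1 vapor: z₂ = (0.2914, 0.4753, 0.0817, 0.1517).
Drum 2:
Rachford–Rice: g(ψ₂) = Σ zᵢ(Kᵢ−1)/(1+ψ₂(Kᵢ−1)) = 0.
Check two-phase: ΣzᵢKᵢ = 1.238 > 1 and Σzᵢ/Kᵢ = 1.785 > 1, so g(0) = 0.238 > 0 and g(1) = -0.785 < 0.
Newton iteration, ψ₂⁰ = 0.5:
  ψ₂ = 0.500: g = 0.0109, g' = -0.543 → ψ₂ = 0.520
Converged at ψ₂ = 0.520.
  acetone: x = 0.190, y = 0.385
  cyclohexane: x = 0.423, y = 0.524
  toluene: x = 0.113, y = 0.053
  n-nonane: x = 0.274, y = 0.038

V/F (drum 2) = 0.520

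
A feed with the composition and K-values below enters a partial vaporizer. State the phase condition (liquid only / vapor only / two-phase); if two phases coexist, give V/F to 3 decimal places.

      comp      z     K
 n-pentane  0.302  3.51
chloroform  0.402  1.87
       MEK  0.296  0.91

vapor only

ΣzᵢKᵢ = 2.081; Σzᵢ/Kᵢ = 0.626.
Since Σzᵢ/Kᵢ < 1 the mixture is above its dew point — single vapor phase.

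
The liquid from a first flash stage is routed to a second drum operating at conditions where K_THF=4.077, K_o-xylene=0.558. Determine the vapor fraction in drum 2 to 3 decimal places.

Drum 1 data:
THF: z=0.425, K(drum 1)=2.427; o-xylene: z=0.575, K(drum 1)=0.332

Drum 1:
Let ψ₁ = V/F and solve Σ zᵢ(Kᵢ−1)/(1+ψ₁(Kᵢ−1)) = 0.
g(0) = ΣzᵢKᵢ − 1 = 0.222 and g(1) = 1 − Σzᵢ/Kᵢ = -0.907, so a root lies in (0, 1).
Binary case is linear: z₁(K₁−1)(1+ψ₁(K₂−1)) + z₂(K₂−1)(1+ψ₁(K₁−1)) = 0
⇒ ψ₁ = [z₁(K₁−1)+z₂(K₂−1)] / [−(K₁−1)(K₂−1)] = 0.2224/0.9532 = 0.233
Drum-1 compositions:
  THF: x = 0.319, y = 0.774
  o-xylene: x = 0.681, y = 0.226
Drum-2 feed = drum-1 liquid: z₂ = (0.3189, 0.6811).
Drum 2:
Material balance + equilibrium reduce to Σ zᵢ(Kᵢ−1)/(1+ψ₂(Kᵢ−1)) = 0.
Check two-phase: ΣzᵢKᵢ = 1.680 > 1 and Σzᵢ/Kᵢ = 1.299 > 1, so g(0) = 0.680 > 0 and g(1) = -0.299 < 0.
Binary case is linear: z₁(K₁−1)(1+ψ₂(K₂−1)) + z₂(K₂−1)(1+ψ₂(K₁−1)) = 0
⇒ ψ₂ = [z₁(K₁−1)+z₂(K₂−1)] / [−(K₁−1)(K₂−1)] = 0.6800/1.3600 = 0.500
  THF: x = 0.126, y = 0.512
  o-xylene: x = 0.874, y = 0.488

V/F (drum 2) = 0.500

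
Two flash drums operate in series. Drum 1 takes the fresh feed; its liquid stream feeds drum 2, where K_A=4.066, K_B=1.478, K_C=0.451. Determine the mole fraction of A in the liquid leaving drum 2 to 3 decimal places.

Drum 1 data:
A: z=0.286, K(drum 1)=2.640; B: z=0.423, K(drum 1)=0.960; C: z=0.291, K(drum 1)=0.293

x_A (drum 2) = 0.059

Drum 1:
Iterate (Newton) starting at ψ₁ = 0.5:
  ψ₁ = 0.500: g = -0.0778, g' = -0.581 → ψ₁ = 0.366
  ψ₁ = 0.366: g = -0.0017, g' = -0.566 → ψ₁ = 0.363
Converged at ψ₁ = 0.363.
Drum-1 compositions:
  A: x = 0.179, y = 0.473
  B: x = 0.429, y = 0.412
  C: x = 0.392, y = 0.115
Drum-2 feed = drum-1 liquid: z₂ = (0.1793, 0.4292, 0.3915).
Drum 2:
Rachford–Rice: g(ψ₂) = Σ zᵢ(Kᵢ−1)/(1+ψ₂(Kᵢ−1)) = 0.
g(0) = ΣzᵢKᵢ − 1 = 0.540 and g(1) = 1 − Σzᵢ/Kᵢ = -0.203, so a root lies in (0, 1).
Iterate (Newton) starting at ψ₂ = 0.47:
  ψ₂ = 0.470: g = 0.1030, g' = -0.563 → ψ₂ = 0.653
  ψ₂ = 0.653: g = 0.0043, g' = -0.531 → ψ₂ = 0.661
Converged at ψ₂ = 0.661.
  A: x = 0.059, y = 0.241
  B: x = 0.326, y = 0.482
  C: x = 0.615, y = 0.277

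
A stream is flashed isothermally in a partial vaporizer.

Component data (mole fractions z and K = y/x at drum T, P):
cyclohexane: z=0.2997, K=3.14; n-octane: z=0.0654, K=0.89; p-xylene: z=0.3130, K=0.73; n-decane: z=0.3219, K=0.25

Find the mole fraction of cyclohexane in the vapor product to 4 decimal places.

y_cyclohexane = 0.5916

Material balance + equilibrium reduce to Σ zᵢ(Kᵢ−1)/(1+ψ(Kᵢ−1)) = 0.
Feasibility: ΣzᵢKᵢ = 1.3082, Σzᵢ/Kᵢ = 1.8853 — both > 1, two phases present.
Iterate (Newton) starting at ψ = 0.5:
  ψ = 0.5000: g = -0.18176, g' = -0.8152 → ψ = 0.2770
  ψ = 0.2770: g = -0.00087, g' = -0.8569 → ψ = 0.2760
Converged at ψ = 0.2760.
Compositions from xᵢ = zᵢ/(1+ψ(Kᵢ−1)), yᵢ = Kᵢxᵢ:
  cyclohexane: x = 0.1884, y = 0.5916
  n-octane: x = 0.0674, y = 0.0600
  p-xylene: x = 0.3382, y = 0.2469
  n-decane: x = 0.4059, y = 0.1015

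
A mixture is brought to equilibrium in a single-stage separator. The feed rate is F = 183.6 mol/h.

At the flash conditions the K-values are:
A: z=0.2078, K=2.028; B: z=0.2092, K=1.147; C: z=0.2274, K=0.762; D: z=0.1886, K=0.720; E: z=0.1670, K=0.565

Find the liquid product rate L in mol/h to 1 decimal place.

L = 134.5 mol/h

Newton iteration, β⁰ = 0.68:
  β = 0.6800: g = -0.07927, g' = -0.1844 → β = 0.2502
  β = 0.2502: g = 0.00373, g' = -0.2146 → β = 0.2676
  β = 0.2676: g = 0.00003, g' = -0.2117 → β = 0.2677
Converged at β = 0.2677.
Then V = β·F = 0.2677·183.6 = 49.1 mol/h and L = F − V = 134.5 mol/h.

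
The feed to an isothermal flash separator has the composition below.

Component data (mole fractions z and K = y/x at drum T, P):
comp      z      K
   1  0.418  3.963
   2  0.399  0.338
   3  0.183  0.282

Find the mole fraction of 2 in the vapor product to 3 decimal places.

y_2 = 0.187

Material balance + equilibrium reduce to Σ zᵢ(Kᵢ−1)/(1+β(Kᵢ−1)) = 0.
g(0) = ΣzᵢKᵢ − 1 = 0.843 and g(1) = 1 − Σzᵢ/Kᵢ = -0.935, so a root lies in (0, 1).
Iterate (Newton) starting at β = 0.5:
  β = 0.500: g = -0.1007, g' = -1.216 → β = 0.417
  β = 0.417: g = 0.0014, g' = -1.260 → β = 0.418
Converged at β = 0.418.
Compositions from xᵢ = zᵢ/(1+β(Kᵢ−1)), yᵢ = Kᵢxᵢ:
  1: x = 0.187, y = 0.740
  2: x = 0.552, y = 0.187
  3: x = 0.262, y = 0.074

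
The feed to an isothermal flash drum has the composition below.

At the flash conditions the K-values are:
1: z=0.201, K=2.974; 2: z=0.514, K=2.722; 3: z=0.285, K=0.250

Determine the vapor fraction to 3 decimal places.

Newton iteration, ψ⁰ = 0.6:
  ψ = 0.600: g = 0.2283, g' = -1.063 → ψ = 0.815
  ψ = 0.815: g = -0.0292, g' = -1.439 → ψ = 0.795
  ψ = 0.795: g = -0.0007, g' = -1.372 → ψ = 0.794
Converged at ψ = 0.794.

ψ = 0.794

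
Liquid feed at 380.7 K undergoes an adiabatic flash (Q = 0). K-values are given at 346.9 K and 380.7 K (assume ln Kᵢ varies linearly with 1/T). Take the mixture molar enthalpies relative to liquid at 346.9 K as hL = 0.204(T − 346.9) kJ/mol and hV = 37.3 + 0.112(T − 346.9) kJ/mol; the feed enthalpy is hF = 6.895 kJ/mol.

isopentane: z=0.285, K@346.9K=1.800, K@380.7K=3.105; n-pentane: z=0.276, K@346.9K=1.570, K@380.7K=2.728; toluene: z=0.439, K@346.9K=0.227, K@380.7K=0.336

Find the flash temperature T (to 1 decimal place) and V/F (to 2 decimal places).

T = 349.9 K, V/F = 0.17

Adiabatic flash: solve Rachford–Rice at each trial T, then check hF = ψ·hV(T) + (1−ψ)·hL(T).
  T = 346.9 K: K = (1.800, 1.570, 0.227), RR gives ψ = 0.086, H_out = 3.193 kJ/mol
  T = 380.7 K: K = (3.105, 2.728, 0.336), RR gives ψ = 0.615, H_out = 27.921 kJ/mol
  T = 363.8 K: K = (2.394, 2.096, 0.279), RR gives ψ = 0.424, H_out = 18.609 kJ/mol
  T = 355.4 K: K = (2.085, 1.822, 0.252), RR gives ψ = 0.289, H_out = 12.286 kJ/mol
  T = 351.1 K: K = (1.937, 1.691, 0.239), RR gives ψ = 0.198, H_out = 8.164 kJ/mol
  T = 349.0 K: K = (1.868, 1.630, 0.233), RR gives ψ = 0.145, H_out = 5.821 kJ/mol
  T = 350.1 K: K = (1.904, 1.662, 0.236), RR gives ψ = 0.174, H_out = 7.080 kJ/mol
Linear interpolation between T = 349.0 (H_out = 5.821) and T = 350.1 (H_out = 7.080) on hF = 6.895 gives T ≈ 349.9 K, at which ψ = 0.17.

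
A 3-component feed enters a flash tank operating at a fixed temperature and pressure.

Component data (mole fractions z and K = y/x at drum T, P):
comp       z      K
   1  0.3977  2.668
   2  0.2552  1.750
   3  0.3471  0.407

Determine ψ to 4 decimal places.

ψ = 0.8172

Material balance + equilibrium reduce to Σ zᵢ(Kᵢ−1)/(1+ψ(Kᵢ−1)) = 0.
Check two-phase: ΣzᵢKᵢ = 1.6489 > 1 and Σzᵢ/Kᵢ = 1.1477 > 1, so g(0) = 0.6489 > 0 and g(1) = -0.1477 < 0.
Newton–Raphson from ψ = 0.44:
  ψ = 0.4400: g = 0.24799, g' = -0.6726 → ψ = 0.8087
  ψ = 0.8087: g = 0.00607, g' = -0.7068 → ψ = 0.8173
  ψ = 0.8173: g = -0.00003, g' = -0.7129 → ψ = 0.8172
Converged at ψ = 0.8172.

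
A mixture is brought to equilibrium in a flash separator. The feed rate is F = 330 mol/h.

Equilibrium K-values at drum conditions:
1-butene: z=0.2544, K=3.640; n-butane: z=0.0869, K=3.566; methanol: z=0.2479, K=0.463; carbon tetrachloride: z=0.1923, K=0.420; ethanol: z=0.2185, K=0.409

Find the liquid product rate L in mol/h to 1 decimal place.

L = 214.5 mol/h

Material balance + equilibrium reduce to Σ zᵢ(Kᵢ−1)/(1+β(Kᵢ−1)) = 0.
g(0) = ΣzᵢKᵢ − 1 = 0.5208 and g(1) = 1 − Σzᵢ/Kᵢ = -0.6218, so a root lies in (0, 1).
Newton iteration, β⁰ = 0.5:
  β = 0.5000: g = -0.13521, g' = -0.8549 → β = 0.3418
  β = 0.3418: g = 0.00782, g' = -0.9800 → β = 0.3498
  β = 0.3498: g = 0.00004, g' = -0.9696 → β = 0.3499
Converged at β = 0.3499.
Then V = β·F = 0.3499·330 = 115.5 mol/h and L = F − V = 214.5 mol/h.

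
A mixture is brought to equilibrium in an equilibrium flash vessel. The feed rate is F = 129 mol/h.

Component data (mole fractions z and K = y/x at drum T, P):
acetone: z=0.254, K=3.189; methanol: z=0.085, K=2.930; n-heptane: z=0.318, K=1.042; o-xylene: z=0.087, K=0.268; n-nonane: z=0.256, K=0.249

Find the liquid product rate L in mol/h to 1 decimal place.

L = 71.6 mol/h

Rachford–Rice: g(ψ) = Σ zᵢ(Kᵢ−1)/(1+ψ(Kᵢ−1)) = 0.
Feasibility: ΣzᵢKᵢ = 1.477, Σzᵢ/Kᵢ = 1.767 — both > 1, two phases present.
Newton iteration, ψ⁰ = 0.58:
  ψ = 0.580: g = -0.1159, g' = -0.901 → ψ = 0.451
  ψ = 0.451: g = -0.0056, g' = -0.833 → ψ = 0.445
Converged at ψ = 0.445.
Then V = ψ·F = 0.4448·129 = 57.4 mol/h and L = F − V = 71.6 mol/h.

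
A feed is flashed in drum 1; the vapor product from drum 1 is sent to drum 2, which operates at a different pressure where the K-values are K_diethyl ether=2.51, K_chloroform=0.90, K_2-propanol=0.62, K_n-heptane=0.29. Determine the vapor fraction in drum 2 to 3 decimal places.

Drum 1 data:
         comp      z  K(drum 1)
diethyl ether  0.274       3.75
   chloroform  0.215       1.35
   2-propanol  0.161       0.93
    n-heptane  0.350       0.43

Drum 1:
Let ψ₁ = V/F and solve Σ zᵢ(Kᵢ−1)/(1+ψ₁(Kᵢ−1)) = 0.
Check two-phase: ΣzᵢKᵢ = 1.618 > 1 and Σzᵢ/Kᵢ = 1.219 > 1, so g(0) = 0.618 > 0 and g(1) = -0.219 < 0.
Newton iteration, ψ₁⁰ = 0.5:
  ψ₁ = 0.500: g = 0.0906, g' = -0.610 → ψ₁ = 0.649
  ψ₁ = 0.649: g = 0.0037, g' = -0.572 → ψ₁ = 0.655
Converged at ψ₁ = 0.655.
Drum-1 compositions:
  diethyl ether: x = 0.098, y = 0.367
  chloroform: x = 0.175, y = 0.236
  2-propanol: x = 0.169, y = 0.157
  n-heptane: x = 0.559, y = 0.240
Drum-2 feed = drum-1 vapor: z₂ = (0.3668, 0.2361, 0.1569, 0.2402).
Drum 2:
Rachford–Rice: g(ψ₂) = Σ zᵢ(Kᵢ−1)/(1+ψ₂(Kᵢ−1)) = 0.
g(0) = ΣzᵢKᵢ − 1 = 0.300 and g(1) = 1 − Σzᵢ/Kᵢ = -0.490, so a root lies in (0, 1).
Newton–Raphson from ψ₂ = 0.46:
  ψ₂ = 0.460: g = -0.0234, g' = -0.594 → ψ₂ = 0.421
Converged at ψ₂ = 0.421.
  diethyl ether: x = 0.224, y = 0.563
  chloroform: x = 0.246, y = 0.222
  2-propanol: x = 0.187, y = 0.116
  n-heptane: x = 0.342, y = 0.099

V/F (drum 2) = 0.421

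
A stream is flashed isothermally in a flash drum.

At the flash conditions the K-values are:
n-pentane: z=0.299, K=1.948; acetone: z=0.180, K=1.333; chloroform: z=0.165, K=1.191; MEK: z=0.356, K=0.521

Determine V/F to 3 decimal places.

V/F = 0.667

Rachford–Rice: g(V/F) = Σ zᵢ(Kᵢ−1)/(1+V/F(Kᵢ−1)) = 0.
Feasibility: ΣzᵢKᵢ = 1.204, Σzᵢ/Kᵢ = 1.110 — both > 1, two phases present.
Newton iteration, V/F⁰ = 0.5:
  V/F = 0.500: g = 0.0482, g' = -0.285 → V/F = 0.669
  V/F = 0.669: g = -0.0007, g' = -0.296 → V/F = 0.667
Converged at V/F = 0.667.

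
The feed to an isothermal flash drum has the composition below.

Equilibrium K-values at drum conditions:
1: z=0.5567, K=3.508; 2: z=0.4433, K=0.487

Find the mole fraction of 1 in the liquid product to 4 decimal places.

Binary case is linear: z₁(K₁−1)(1+ψ(K₂−1)) + z₂(K₂−1)(1+ψ(K₁−1)) = 0
⇒ ψ = [z₁(K₁−1)+z₂(K₂−1)] / [−(K₁−1)(K₂−1)] = 1.16879/1.28660 = 0.9084
Compositions from xᵢ = zᵢ/(1+ψ(Kᵢ−1)), yᵢ = Kᵢxᵢ:
  1: x = 0.1698, y = 0.5957
  2: x = 0.8302, y = 0.4043

x_1 = 0.1698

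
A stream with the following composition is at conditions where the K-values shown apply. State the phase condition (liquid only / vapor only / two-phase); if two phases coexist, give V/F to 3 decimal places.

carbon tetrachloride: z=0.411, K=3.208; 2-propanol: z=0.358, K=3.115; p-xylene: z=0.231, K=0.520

vapor only

ΣzᵢKᵢ = 2.554; Σzᵢ/Kᵢ = 0.687.
Since Σzᵢ/Kᵢ < 1 the mixture is above its dew point — single vapor phase.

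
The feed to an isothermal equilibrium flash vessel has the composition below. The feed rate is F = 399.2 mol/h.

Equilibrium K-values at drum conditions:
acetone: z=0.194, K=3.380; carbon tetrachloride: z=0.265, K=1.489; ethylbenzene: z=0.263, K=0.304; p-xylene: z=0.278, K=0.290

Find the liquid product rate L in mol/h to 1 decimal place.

L = 324.5 mol/h

Material balance + equilibrium reduce to Σ zᵢ(Kᵢ−1)/(1+ψ(Kᵢ−1)) = 0.
Check two-phase: ΣzᵢKᵢ = 1.211 > 1 and Σzᵢ/Kᵢ = 2.059 > 1, so g(0) = 0.211 > 0 and g(1) = -1.059 < 0.
Newton–Raphson from ψ = 0.5:
  ψ = 0.500: g = -0.2718, g' = -0.907 → ψ = 0.200
  ψ = 0.200: g = -0.0120, g' = -0.919 → ψ = 0.187
Converged at ψ = 0.187.
Then V = ψ·F = 0.1872·399.2 = 74.7 mol/h and L = F − V = 324.5 mol/h.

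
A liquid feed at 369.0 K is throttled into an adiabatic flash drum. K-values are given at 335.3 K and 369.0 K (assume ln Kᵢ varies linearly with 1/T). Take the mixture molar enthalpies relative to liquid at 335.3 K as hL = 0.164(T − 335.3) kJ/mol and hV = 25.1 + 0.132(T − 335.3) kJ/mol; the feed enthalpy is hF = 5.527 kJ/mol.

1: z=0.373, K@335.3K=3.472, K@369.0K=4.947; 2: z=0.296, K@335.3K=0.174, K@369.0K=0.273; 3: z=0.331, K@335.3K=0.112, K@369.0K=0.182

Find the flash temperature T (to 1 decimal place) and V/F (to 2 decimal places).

T = 338.8 K, V/F = 0.20

Adiabatic flash: solve Rachford–Rice at each trial T, then check hF = ψ·hV(T) + (1−ψ)·hL(T).
  T = 335.3 K: K = (3.472, 0.174, 0.112), RR gives ψ = 0.181, H_out = 4.534 kJ/mol
  T = 369.0 K: K = (4.947, 0.273, 0.182), RR gives ψ = 0.322, H_out = 13.258 kJ/mol
  T = 352.1 K: K = (4.177, 0.220, 0.144), RR gives ψ = 0.257, H_out = 9.077 kJ/mol
  T = 343.7 K: K = (3.817, 0.196, 0.128), RR gives ψ = 0.221, H_out = 6.873 kJ/mol
  T = 339.5 K: K = (3.643, 0.185, 0.120), RR gives ψ = 0.202, H_out = 5.723 kJ/mol
  T = 337.4 K: K = (3.557, 0.179, 0.116), RR gives ψ = 0.191, H_out = 5.134 kJ/mol
Linear interpolation between T = 337.4 (H_out = 5.134) and T = 339.5 (H_out = 5.723) on hF = 5.527 gives T ≈ 338.8 K, at which ψ = 0.20.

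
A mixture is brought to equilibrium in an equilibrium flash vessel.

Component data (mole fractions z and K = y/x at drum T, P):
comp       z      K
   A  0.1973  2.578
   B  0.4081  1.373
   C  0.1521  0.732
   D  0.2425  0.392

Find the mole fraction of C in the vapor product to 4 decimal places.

Rachford–Rice: g(V/F) = Σ zᵢ(Kᵢ−1)/(1+V/F(Kᵢ−1)) = 0.
Check two-phase: ΣzᵢKᵢ = 1.2754 > 1 and Σzᵢ/Kᵢ = 1.2002 > 1, so g(0) = 0.2754 > 0 and g(1) = -0.2002 < 0.
Newton iteration, V/F⁰ = 0.5:
  V/F = 0.5000: g = 0.04341, g' = -0.3935 → V/F = 0.6103
  V/F = 0.6103: g = -0.00058, g' = -0.4074 → V/F = 0.6089
Converged at V/F = 0.6089.
Compositions from xᵢ = zᵢ/(1+V/F(Kᵢ−1)), yᵢ = Kᵢxᵢ:
  A: x = 0.1006, y = 0.2594
  B: x = 0.3326, y = 0.4566
  C: x = 0.1818, y = 0.1330
  D: x = 0.3851, y = 0.1509

y_C = 0.1330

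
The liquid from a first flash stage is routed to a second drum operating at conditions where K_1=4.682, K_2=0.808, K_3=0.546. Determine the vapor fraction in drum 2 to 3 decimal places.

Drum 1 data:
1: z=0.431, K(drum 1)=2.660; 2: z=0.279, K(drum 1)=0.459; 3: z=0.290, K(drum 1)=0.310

V/F (drum 2) = 0.596

Drum 1:
Newton iteration, ψ₁⁰ = 0.5:
  ψ₁ = 0.500: g = -0.1214, g' = -0.830 → ψ₁ = 0.354
  ψ₁ = 0.354: g = -0.0005, g' = -0.838 → ψ₁ = 0.353
Converged at ψ₁ = 0.353.
Drum-1 compositions:
  1: x = 0.272, y = 0.723
  2: x = 0.345, y = 0.158
  3: x = 0.383, y = 0.119
Drum-2 feed = drum-1 liquid: z₂ = (0.2718, 0.3449, 0.3834).
Drum 2:
Rachford–Rice: g(ψ₂) = Σ zᵢ(Kᵢ−1)/(1+ψ₂(Kᵢ−1)) = 0.
Check two-phase: ΣzᵢKᵢ = 1.760 > 1 and Σzᵢ/Kᵢ = 1.187 > 1, so g(0) = 0.760 > 0 and g(1) = -0.187 < 0.
Newton iteration, ψ₂⁰ = 0.5:
  ψ₂ = 0.500: g = 0.0538, g' = -0.604 → ψ₂ = 0.589
  ψ₂ = 0.589: g = 0.0035, g' = -0.530 → ψ₂ = 0.596
Converged at ψ₂ = 0.596.
  1: x = 0.085, y = 0.398
  2: x = 0.389, y = 0.315
  3: x = 0.526, y = 0.287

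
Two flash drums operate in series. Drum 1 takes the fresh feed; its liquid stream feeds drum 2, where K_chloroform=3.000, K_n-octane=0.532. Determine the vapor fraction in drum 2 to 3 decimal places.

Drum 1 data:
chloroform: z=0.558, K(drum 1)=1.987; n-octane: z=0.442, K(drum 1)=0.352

V/F (drum 2) = 0.545

Drum 1:
Binary case is linear: z₁(K₁−1)(1+ψ₁(K₂−1)) + z₂(K₂−1)(1+ψ₁(K₁−1)) = 0
⇒ ψ₁ = [z₁(K₁−1)+z₂(K₂−1)] / [−(K₁−1)(K₂−1)] = 0.2643/0.6396 = 0.413
Drum-1 compositions:
  chloroform: x = 0.396, y = 0.788
  n-octane: x = 0.604, y = 0.212
Drum-2 feed = drum-1 liquid: z₂ = (0.3963, 0.6037).
Drum 2:
Material balance + equilibrium reduce to Σ zᵢ(Kᵢ−1)/(1+ψ₂(Kᵢ−1)) = 0.
g(0) = ΣzᵢKᵢ − 1 = 0.510 and g(1) = 1 − Σzᵢ/Kᵢ = -0.267, so a root lies in (0, 1).
Binary case is linear: z₁(K₁−1)(1+ψ₂(K₂−1)) + z₂(K₂−1)(1+ψ₂(K₁−1)) = 0
⇒ ψ₂ = [z₁(K₁−1)+z₂(K₂−1)] / [−(K₁−1)(K₂−1)] = 0.5101/0.9360 = 0.545
  chloroform: x = 0.190, y = 0.569
  n-octane: x = 0.810, y = 0.431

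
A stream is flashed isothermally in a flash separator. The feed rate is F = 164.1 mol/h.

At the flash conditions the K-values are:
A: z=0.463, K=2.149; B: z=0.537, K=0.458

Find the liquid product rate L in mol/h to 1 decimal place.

Rachford–Rice: g(ψ) = Σ zᵢ(Kᵢ−1)/(1+ψ(Kᵢ−1)) = 0.
Feasibility: ΣzᵢKᵢ = 1.241, Σzᵢ/Kᵢ = 1.388 — both > 1, two phases present.
Binary case is linear: z₁(K₁−1)(1+ψ(K₂−1)) + z₂(K₂−1)(1+ψ(K₁−1)) = 0
⇒ ψ = [z₁(K₁−1)+z₂(K₂−1)] / [−(K₁−1)(K₂−1)] = 0.2409/0.6228 = 0.387
Then V = ψ·F = 0.3869·164.1 = 63.5 mol/h and L = F − V = 100.6 mol/h.

L = 100.6 mol/h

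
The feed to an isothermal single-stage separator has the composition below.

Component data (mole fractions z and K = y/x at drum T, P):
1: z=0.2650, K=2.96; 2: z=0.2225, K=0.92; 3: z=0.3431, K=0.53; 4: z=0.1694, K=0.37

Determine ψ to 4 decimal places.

ψ = 0.2830

Let ψ = V/F and solve Σ zᵢ(Kᵢ−1)/(1+ψ(Kᵢ−1)) = 0.
Check two-phase: ΣzᵢKᵢ = 1.2336 > 1 and Σzᵢ/Kᵢ = 1.4366 > 1, so g(0) = 0.2336 > 0 and g(1) = -0.4366 < 0.
Newton–Raphson from ψ = 0.5:
  ψ = 0.5000: g = -0.12281, g' = -0.5340 → ψ = 0.2700
  ψ = 0.2700: g = 0.00816, g' = -0.6339 → ψ = 0.2829
  ψ = 0.2829: g = 0.00007, g' = -0.6232 → ψ = 0.2830
Converged at ψ = 0.2830.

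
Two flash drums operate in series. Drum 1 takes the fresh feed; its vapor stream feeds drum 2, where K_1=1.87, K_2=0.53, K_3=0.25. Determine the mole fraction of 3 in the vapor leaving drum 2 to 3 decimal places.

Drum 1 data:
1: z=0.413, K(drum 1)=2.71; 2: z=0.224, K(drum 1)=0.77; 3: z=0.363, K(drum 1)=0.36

Drum 1:
Rachford–Rice: g(ψ₁) = Σ zᵢ(Kᵢ−1)/(1+ψ₁(Kᵢ−1)) = 0.
g(0) = ΣzᵢKᵢ − 1 = 0.422 and g(1) = 1 − Σzᵢ/Kᵢ = -0.452, so a root lies in (0, 1).
Newton–Raphson from ψ₁ = 0.57:
  ψ₁ = 0.570: g = -0.0674, g' = -0.694 → ψ₁ = 0.473
  ψ₁ = 0.473: g = -0.0005, g' = -0.690 → ψ₁ = 0.472
Converged at ψ₁ = 0.472.
Drum-1 compositions:
  1: x = 0.228, y = 0.619
  2: x = 0.251, y = 0.193
  3: x = 0.520, y = 0.187
Drum-2 feed = drum-1 vapor: z₂ = (0.6192, 0.1935, 0.1873).
Drum 2:
Iterate (Newton) starting at ψ₂ = 0.5:
  ψ₂ = 0.500: g = 0.0318, g' = -0.570 → ψ₂ = 0.556
  ψ₂ = 0.556: g = -0.0008, g' = -0.601 → ψ₂ = 0.554
Converged at ψ₂ = 0.554.
  1: x = 0.418, y = 0.781
  2: x = 0.262, y = 0.139
  3: x = 0.321, y = 0.080

y_3 (drum 2) = 0.080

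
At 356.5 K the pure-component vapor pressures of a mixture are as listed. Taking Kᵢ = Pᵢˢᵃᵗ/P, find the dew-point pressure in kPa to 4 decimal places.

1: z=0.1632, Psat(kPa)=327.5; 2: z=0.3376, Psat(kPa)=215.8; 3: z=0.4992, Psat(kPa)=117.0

Pdew = 157.9929 kPa

At the dew point ψ → 1, so Σzᵢ/Kᵢ = 1 with Kᵢ = Pᵢˢᵃᵗ/P ⇒ 1/P = Σzᵢ/Pᵢˢᵃᵗ.
1/P = 0.1632/327.5 + 0.3376/215.8 + 0.4992/117.0 = 0.0063294 ⇒ P = 157.9929 kPa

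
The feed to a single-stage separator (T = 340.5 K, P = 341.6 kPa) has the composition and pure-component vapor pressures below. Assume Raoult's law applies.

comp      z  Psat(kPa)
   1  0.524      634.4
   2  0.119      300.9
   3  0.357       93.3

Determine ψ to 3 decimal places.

ψ = 0.319

Raoult's law: Kᵢ = Pᵢˢᵃᵗ/P = Pᵢˢᵃᵗ/341.6.
  K_1 = 634.4/341.6 = 1.85714, K_2 = 300.9/341.6 = 0.88085, K_3 = 93.3/341.6 = 0.27313
Material balance + equilibrium reduce to Σ zᵢ(Kᵢ−1)/(1+ψ(Kᵢ−1)) = 0.
Check two-phase: ΣzᵢKᵢ = 1.175 > 1 and Σzᵢ/Kᵢ = 1.724 > 1, so g(0) = 0.175 > 0 and g(1) = -0.724 < 0.
Newton–Raphson from ψ = 0.5:
  ψ = 0.500: g = -0.1083, g' = -0.656 → ψ = 0.335
  ψ = 0.335: g = -0.0088, g' = -0.564 → ψ = 0.319
Converged at ψ = 0.319.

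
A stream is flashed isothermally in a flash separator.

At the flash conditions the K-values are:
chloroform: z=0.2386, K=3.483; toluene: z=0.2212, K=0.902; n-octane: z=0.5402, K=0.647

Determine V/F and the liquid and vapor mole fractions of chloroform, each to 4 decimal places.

V/F = 0.5257, x_chloroform = 0.1035, y_chloroform = 0.3605

Rachford–Rice: g(V/F) = Σ zᵢ(Kᵢ−1)/(1+V/F(Kᵢ−1)) = 0.
Feasibility: ΣzᵢKᵢ = 1.3801, Σzᵢ/Kᵢ = 1.1487 — both > 1, two phases present.
Iterate (Newton) starting at V/F = 0.54:
  V/F = 0.5400: g = -0.00540, g' = -0.3736 → V/F = 0.5256
  V/F = 0.5256: g = 0.00005, g' = -0.3807 → V/F = 0.5257
Converged at V/F = 0.5257.
Compositions from xᵢ = zᵢ/(1+V/F(Kᵢ−1)), yᵢ = Kᵢxᵢ:
  chloroform: x = 0.1035, y = 0.3605
  toluene: x = 0.2332, y = 0.2104
  n-octane: x = 0.6633, y = 0.4291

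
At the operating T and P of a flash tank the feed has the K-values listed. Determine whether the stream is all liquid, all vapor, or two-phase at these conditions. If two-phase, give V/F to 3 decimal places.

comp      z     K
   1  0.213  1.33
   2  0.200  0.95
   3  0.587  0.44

ΣzᵢKᵢ = 0.732; Σzᵢ/Kᵢ = 1.705.
Since ΣzᵢKᵢ < 1 the mixture is below its bubble point — single liquid phase.

all liquid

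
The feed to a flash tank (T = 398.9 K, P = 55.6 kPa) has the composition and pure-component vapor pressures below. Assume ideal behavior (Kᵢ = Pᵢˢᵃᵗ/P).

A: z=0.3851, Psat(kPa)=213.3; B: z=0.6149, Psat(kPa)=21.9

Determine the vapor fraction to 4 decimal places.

Raoult's law: Kᵢ = Pᵢˢᵃᵗ/P = Pᵢˢᵃᵗ/55.6.
  K_A = 213.3/55.6 = 3.836331, K_B = 21.9/55.6 = 0.393885
Material balance + equilibrium reduce to Σ zᵢ(Kᵢ−1)/(1+ψ(Kᵢ−1)) = 0.
Check two-phase: ΣzᵢKᵢ = 1.7196 > 1 and Σzᵢ/Kᵢ = 1.6615 > 1, so g(0) = 0.7196 > 0 and g(1) = -0.6615 < 0.
Binary case is linear: z₁(K₁−1)(1+ψ(K₂−1)) + z₂(K₂−1)(1+ψ(K₁−1)) = 0
⇒ ψ = [z₁(K₁−1)+z₂(K₂−1)] / [−(K₁−1)(K₂−1)] = 0.71957/1.71914 = 0.4186

ψ = 0.4186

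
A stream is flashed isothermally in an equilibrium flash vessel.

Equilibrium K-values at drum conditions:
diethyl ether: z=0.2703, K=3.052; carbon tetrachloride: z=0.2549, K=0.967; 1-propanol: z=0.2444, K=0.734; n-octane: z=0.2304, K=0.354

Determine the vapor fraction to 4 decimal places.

ψ = 0.4426

Let ψ = V/F and solve Σ zᵢ(Kᵢ−1)/(1+ψ(Kᵢ−1)) = 0.
g(0) = ΣzᵢKᵢ − 1 = 0.3324 and g(1) = 1 − Σzᵢ/Kᵢ = -0.3360, so a root lies in (0, 1).
Iterate (Newton) starting at ψ = 0.5:
  ψ = 0.5000: g = -0.02962, g' = -0.5104 → ψ = 0.4420
  ψ = 0.4420: g = 0.00034, g' = -0.5238 → ψ = 0.4426
Converged at ψ = 0.4426.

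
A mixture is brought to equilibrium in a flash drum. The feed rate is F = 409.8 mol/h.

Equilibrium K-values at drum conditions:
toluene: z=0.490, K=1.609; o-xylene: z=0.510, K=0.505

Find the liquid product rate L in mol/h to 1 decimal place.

Binary case is linear: z₁(K₁−1)(1+ψ(K₂−1)) + z₂(K₂−1)(1+ψ(K₁−1)) = 0
⇒ ψ = [z₁(K₁−1)+z₂(K₂−1)] / [−(K₁−1)(K₂−1)] = 0.0460/0.3015 = 0.152
Then V = ψ·F = 0.1525·409.8 = 62.5 mol/h and L = F − V = 347.3 mol/h.

L = 347.3 mol/h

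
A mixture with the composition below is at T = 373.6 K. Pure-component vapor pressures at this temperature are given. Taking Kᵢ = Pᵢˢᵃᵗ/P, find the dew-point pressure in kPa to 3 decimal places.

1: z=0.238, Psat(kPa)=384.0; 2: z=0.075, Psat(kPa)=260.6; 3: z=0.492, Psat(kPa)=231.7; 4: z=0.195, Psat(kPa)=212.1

Pdew = 253.139 kPa

At the dew point ψ → 1, so Σzᵢ/Kᵢ = 1 with Kᵢ = Pᵢˢᵃᵗ/P ⇒ 1/P = Σzᵢ/Pᵢˢᵃᵗ.
1/P = 0.238/384.0 + 0.075/260.6 + 0.492/231.7 + 0.195/212.1 = 0.003950 ⇒ P = 253.139 kPa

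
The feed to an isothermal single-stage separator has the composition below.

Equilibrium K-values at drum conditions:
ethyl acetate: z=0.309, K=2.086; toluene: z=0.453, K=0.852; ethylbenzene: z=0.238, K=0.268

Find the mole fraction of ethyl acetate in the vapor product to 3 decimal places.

Newton–Raphson from ψ = 0.5:
  ψ = 0.500: g = -0.1297, g' = -0.482 → ψ = 0.231
  ψ = 0.231: g = -0.0107, g' = -0.428 → ψ = 0.206
Converged at ψ = 0.206.
Compositions from xᵢ = zᵢ/(1+ψ(Kᵢ−1)), yᵢ = Kᵢxᵢ:
  ethyl acetate: x = 0.253, y = 0.527
  toluene: x = 0.467, y = 0.398
  ethylbenzene: x = 0.280, y = 0.075

y_ethyl acetate = 0.527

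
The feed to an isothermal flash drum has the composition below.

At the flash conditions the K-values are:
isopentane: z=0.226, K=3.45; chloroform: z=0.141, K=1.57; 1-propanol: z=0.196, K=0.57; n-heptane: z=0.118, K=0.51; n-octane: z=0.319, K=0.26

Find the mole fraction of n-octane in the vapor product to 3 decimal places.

y_n-octane = 0.098

Newton iteration, ψ⁰ = 0.62:
  ψ = 0.620: g = -0.3550, g' = -0.961 → ψ = 0.251
  ψ = 0.251: g = -0.0368, g' = -0.901 → ψ = 0.210
  ψ = 0.210: g = 0.0010, g' = -0.952 → ψ = 0.211
Converged at ψ = 0.211.
Compositions from xᵢ = zᵢ/(1+ψ(Kᵢ−1)), yᵢ = Kᵢxᵢ:
  isopentane: x = 0.149, y = 0.514
  chloroform: x = 0.126, y = 0.198
  1-propanol: x = 0.216, y = 0.123
  n-heptane: x = 0.132, y = 0.067
  n-octane: x = 0.378, y = 0.098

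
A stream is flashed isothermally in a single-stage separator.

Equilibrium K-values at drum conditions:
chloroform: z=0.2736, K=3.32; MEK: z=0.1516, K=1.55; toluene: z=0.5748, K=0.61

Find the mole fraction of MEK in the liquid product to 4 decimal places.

Iterate (Newton) starting at β = 0.61:
  β = 0.6100: g = 0.03110, g' = -0.4287 → β = 0.6825
  β = 0.6825: g = 0.00083, g' = -0.4072 → β = 0.6846
Converged at β = 0.6846.
Compositions from xᵢ = zᵢ/(1+β(Kᵢ−1)), yᵢ = Kᵢxᵢ:
  chloroform: x = 0.1057, y = 0.3510
  MEK: x = 0.1101, y = 0.1707
  toluene: x = 0.7842, y = 0.4783

x_MEK = 0.1101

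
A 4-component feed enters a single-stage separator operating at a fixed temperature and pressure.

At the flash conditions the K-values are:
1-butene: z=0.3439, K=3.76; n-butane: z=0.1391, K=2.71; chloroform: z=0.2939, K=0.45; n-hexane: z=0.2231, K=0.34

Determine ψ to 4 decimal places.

ψ = 0.5890

Material balance + equilibrium reduce to Σ zᵢ(Kᵢ−1)/(1+ψ(Kᵢ−1)) = 0.
Feasibility: ΣzᵢKᵢ = 1.8781, Σzᵢ/Kᵢ = 1.4521 — both > 1, two phases present.
Iterate (Newton) starting at ψ = 0.5:
  ψ = 0.5000: g = 0.08431, g' = -0.9663 → ψ = 0.5872
  ψ = 0.5872: g = 0.00165, g' = -0.9357 → ψ = 0.5890
Converged at ψ = 0.5890.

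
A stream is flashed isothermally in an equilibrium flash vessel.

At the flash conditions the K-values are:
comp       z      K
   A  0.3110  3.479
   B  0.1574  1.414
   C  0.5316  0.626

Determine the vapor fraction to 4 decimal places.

Newton iteration, ψ⁰ = 0.5:
  ψ = 0.5000: g = 0.15370, g' = -0.5121 → ψ = 0.8001
  ψ = 0.8001: g = 0.02363, g' = -0.3814 → ψ = 0.8621
  ψ = 0.8621: g = 0.00035, g' = -0.3708 → ψ = 0.8630
Converged at ψ = 0.8630.

ψ = 0.8630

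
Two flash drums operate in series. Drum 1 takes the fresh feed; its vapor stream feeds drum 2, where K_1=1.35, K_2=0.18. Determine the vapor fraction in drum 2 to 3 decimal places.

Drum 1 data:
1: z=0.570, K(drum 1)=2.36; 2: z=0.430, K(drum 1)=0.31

Drum 1:
Rachford–Rice: g(ψ₁) = Σ zᵢ(Kᵢ−1)/(1+ψ₁(Kᵢ−1)) = 0.
Check two-phase: ΣzᵢKᵢ = 1.478 > 1 and Σzᵢ/Kᵢ = 1.629 > 1, so g(0) = 0.478 > 0 and g(1) = -0.629 < 0.
Newton–Raphson from ψ₁ = 0.5:
  ψ₁ = 0.500: g = 0.0085, g' = -0.851 → ψ₁ = 0.510
Converged at ψ₁ = 0.510.
Drum-1 compositions:
  1: x = 0.337, y = 0.794
  2: x = 0.663, y = 0.206
Drum-2 feed = drum-1 vapor: z₂ = (0.7943, 0.2057).
Drum 2:
Material balance + equilibrium reduce to Σ zᵢ(Kᵢ−1)/(1+ψ₂(Kᵢ−1)) = 0.
Feasibility: ΣzᵢKᵢ = 1.109, Σzᵢ/Kᵢ = 1.731 — both > 1, two phases present.
Binary case is linear: z₁(K₁−1)(1+ψ₂(K₂−1)) + z₂(K₂−1)(1+ψ₂(K₁−1)) = 0
⇒ ψ₂ = [z₁(K₁−1)+z₂(K₂−1)] / [−(K₁−1)(K₂−1)] = 0.1094/0.2870 = 0.381
  1: x = 0.701, y = 0.946
  2: x = 0.299, y = 0.054

V/F (drum 2) = 0.381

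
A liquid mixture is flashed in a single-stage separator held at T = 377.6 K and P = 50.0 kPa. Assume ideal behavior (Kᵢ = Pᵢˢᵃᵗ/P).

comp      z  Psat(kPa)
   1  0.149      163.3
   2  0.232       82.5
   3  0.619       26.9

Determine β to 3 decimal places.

β = 0.291

Raoult's law: Kᵢ = Pᵢˢᵃᵗ/P = Pᵢˢᵃᵗ/50.0.
  K_1 = 163.3/50.0 = 3.26600, K_2 = 82.5/50.0 = 1.65000, K_3 = 26.9/50.0 = 0.53800
Newton iteration, β⁰ = 0.3:
  β = 0.300: g = -0.0048, g' = -0.518 → β = 0.291
Converged at β = 0.291.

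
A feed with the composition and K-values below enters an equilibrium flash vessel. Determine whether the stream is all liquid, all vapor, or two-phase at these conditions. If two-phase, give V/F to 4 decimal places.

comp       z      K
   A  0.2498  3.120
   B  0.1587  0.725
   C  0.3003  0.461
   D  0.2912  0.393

two-phase, V/F = 0.1343

ΣzᵢKᵢ = 1.1473; Σzᵢ/Kᵢ = 1.6913.
Both exceed 1, so a two-phase solution exists.
Rachford–Rice: g(ψ) = Σ zᵢ(Kᵢ−1)/(1+ψ(Kᵢ−1)) = 0.
Newton iteration, ψ⁰ = 0.5:
  ψ = 0.5000: g = -0.26888, g' = -0.6654 → ψ = 0.0959
  ψ = 0.0959: g = 0.03692, g' = -1.0061 → ψ = 0.1326
  ψ = 0.1326: g = 0.00154, g' = -0.9251 → ψ = 0.1343
Converged at ψ = 0.1343.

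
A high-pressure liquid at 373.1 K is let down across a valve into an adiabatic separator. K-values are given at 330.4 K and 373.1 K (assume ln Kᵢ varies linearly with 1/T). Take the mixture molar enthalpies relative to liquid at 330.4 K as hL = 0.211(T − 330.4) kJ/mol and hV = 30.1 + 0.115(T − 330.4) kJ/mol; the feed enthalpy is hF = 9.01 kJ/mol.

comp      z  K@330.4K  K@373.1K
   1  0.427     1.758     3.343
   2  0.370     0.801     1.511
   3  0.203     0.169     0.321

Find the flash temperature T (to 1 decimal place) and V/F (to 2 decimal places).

T = 332.6 K, V/F = 0.29

Adiabatic flash: solve Rachford–Rice at each trial T, then check hF = ψ·hV(T) + (1−ψ)·hL(T).
  T = 330.4 K: K = (1.758, 0.801, 0.169), RR gives ψ = 0.205, H_out = 6.174 kJ/mol
  T = 373.1 K: K = (3.343, 1.511, 0.321), RR gives ψ = 0.996, H_out = 34.898 kJ/mol
  T = 351.8 K: K = (2.474, 1.122, 0.238), RR gives ψ = 0.725, H_out = 24.844 kJ/mol
  T = 341.1 K: K = (2.097, 0.953, 0.201), RR gives ψ = 0.526, H_out = 17.536 kJ/mol
  T = 335.8 K: K = (1.924, 0.876, 0.185), RR gives ψ = 0.388, H_out = 12.627 kJ/mol
  T = 333.1 K: K = (1.840, 0.838, 0.177), RR gives ψ = 0.303, H_out = 9.621 kJ/mol
  T = 331.8 K: K = (1.800, 0.820, 0.173), RR gives ψ = 0.258, H_out = 8.022 kJ/mol
Linear interpolation between T = 331.8 (H_out = 8.022) and T = 333.1 (H_out = 9.621) on hF = 9.01 gives T ≈ 332.6 K, at which ψ = 0.29.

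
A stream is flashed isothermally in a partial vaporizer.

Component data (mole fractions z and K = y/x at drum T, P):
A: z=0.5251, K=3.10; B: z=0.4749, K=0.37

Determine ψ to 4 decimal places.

ψ = 0.6073

Let ψ = V/F and solve Σ zᵢ(Kᵢ−1)/(1+ψ(Kᵢ−1)) = 0.
Feasibility: ΣzᵢKᵢ = 1.8035, Σzᵢ/Kᵢ = 1.4529 — both > 1, two phases present.
Binary case is linear: z₁(K₁−1)(1+ψ(K₂−1)) + z₂(K₂−1)(1+ψ(K₁−1)) = 0
⇒ ψ = [z₁(K₁−1)+z₂(K₂−1)] / [−(K₁−1)(K₂−1)] = 0.80352/1.32300 = 0.6073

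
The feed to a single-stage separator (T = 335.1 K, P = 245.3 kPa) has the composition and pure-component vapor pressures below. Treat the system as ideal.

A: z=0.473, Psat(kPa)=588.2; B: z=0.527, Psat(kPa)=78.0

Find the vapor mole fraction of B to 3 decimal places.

y_B = 0.214

Raoult's law: Kᵢ = Pᵢˢᵃᵗ/P = Pᵢˢᵃᵗ/245.3.
  K_A = 588.2/245.3 = 2.39788, K_B = 78.0/245.3 = 0.31798
Binary case is linear: z₁(K₁−1)(1+ψ(K₂−1)) + z₂(K₂−1)(1+ψ(K₁−1)) = 0
⇒ ψ = [z₁(K₁−1)+z₂(K₂−1)] / [−(K₁−1)(K₂−1)] = 0.3018/0.9534 = 0.317
Compositions from xᵢ = zᵢ/(1+ψ(Kᵢ−1)), yᵢ = Kᵢxᵢ:
  A: x = 0.328, y = 0.786
  B: x = 0.672, y = 0.214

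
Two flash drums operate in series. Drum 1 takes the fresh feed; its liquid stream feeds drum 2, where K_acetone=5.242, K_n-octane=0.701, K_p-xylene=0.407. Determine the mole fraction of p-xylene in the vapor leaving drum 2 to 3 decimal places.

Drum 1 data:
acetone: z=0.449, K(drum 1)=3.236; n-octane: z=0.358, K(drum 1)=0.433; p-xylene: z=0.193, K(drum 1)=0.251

y_p-xylene (drum 2) = 0.151

Drum 1:
Newton iteration, ψ₁⁰ = 0.41:
  ψ₁ = 0.410: g = 0.0507, g' = -1.032 → ψ₁ = 0.459
  ψ₁ = 0.459: g = 0.0006, g' = -1.008 → ψ₁ = 0.460
Converged at ψ₁ = 0.460.
Drum-1 compositions:
  acetone: x = 0.221, y = 0.716
  n-octane: x = 0.484, y = 0.210
  p-xylene: x = 0.294, y = 0.074
Drum-2 feed = drum-1 liquid: z₂ = (0.2214, 0.4842, 0.2944).
Drum 2:
Rachford–Rice: g(ψ₂) = Σ zᵢ(Kᵢ−1)/(1+ψ₂(Kᵢ−1)) = 0.
Feasibility: ΣzᵢKᵢ = 1.620, Σzᵢ/Kᵢ = 1.456 — both > 1, two phases present.
Iterate (Newton) starting at ψ₂ = 0.5:
  ψ₂ = 0.500: g = -0.1175, g' = -0.678 → ψ₂ = 0.327
  ψ₂ = 0.327: g = 0.0166, g' = -0.912 → ψ₂ = 0.345
Converged at ψ₂ = 0.345.
  acetone: x = 0.090, y = 0.471
  n-octane: x = 0.540, y = 0.379
  p-xylene: x = 0.370, y = 0.151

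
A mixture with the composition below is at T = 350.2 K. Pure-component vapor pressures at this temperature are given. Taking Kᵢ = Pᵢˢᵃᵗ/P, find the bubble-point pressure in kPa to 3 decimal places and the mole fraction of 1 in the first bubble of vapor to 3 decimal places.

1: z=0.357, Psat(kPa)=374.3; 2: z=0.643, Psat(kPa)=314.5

Pbub = 335.849 kPa, y_1 = 0.398

At the bubble point ψ → 0, so ΣzᵢKᵢ = 1 with Kᵢ = Pᵢˢᵃᵗ/P ⇒ P = ΣzᵢPᵢˢᵃᵗ.
P = 0.357·374.3 + 0.643·314.5 = 335.849 kPa
yᵢ = zᵢPᵢˢᵃᵗ/P ⇒ y_1 = 0.357·374.3/335.849 = 0.398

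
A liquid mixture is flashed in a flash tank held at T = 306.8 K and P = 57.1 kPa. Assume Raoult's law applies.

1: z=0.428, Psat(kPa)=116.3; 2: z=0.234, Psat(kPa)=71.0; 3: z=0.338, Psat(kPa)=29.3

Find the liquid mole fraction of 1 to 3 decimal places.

Raoult's law: Kᵢ = Pᵢˢᵃᵗ/P = Pᵢˢᵃᵗ/57.1.
  K_1 = 116.3/57.1 = 2.03678, K_2 = 71.0/57.1 = 1.24343, K_3 = 29.3/57.1 = 0.51313
Rachford–Rice: g(V/F) = Σ zᵢ(Kᵢ−1)/(1+V/F(Kᵢ−1)) = 0.
g(0) = ΣzᵢKᵢ − 1 = 0.336 and g(1) = 1 − Σzᵢ/Kᵢ = -0.057, so a root lies in (0, 1).
Iterate (Newton) starting at V/F = 0.5:
  V/F = 0.500: g = 0.1255, g' = -0.351 → V/F = 0.858
  V/F = 0.858: g = -0.0007, g' = -0.375 → V/F = 0.856
Converged at V/F = 0.856.
Compositions from xᵢ = zᵢ/(1+V/F(Kᵢ−1)), yᵢ = Kᵢxᵢ:
  1: x = 0.227, y = 0.462
  2: x = 0.194, y = 0.241
  3: x = 0.580, y = 0.297

x_1 = 0.227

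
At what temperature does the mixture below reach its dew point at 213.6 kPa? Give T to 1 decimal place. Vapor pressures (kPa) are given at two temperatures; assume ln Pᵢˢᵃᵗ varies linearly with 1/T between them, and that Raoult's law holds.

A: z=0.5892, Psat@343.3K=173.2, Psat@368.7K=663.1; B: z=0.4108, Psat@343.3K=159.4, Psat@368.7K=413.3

T = 348.3 K

Dew-point temperature: Σzᵢ·P/Pᵢˢᵃᵗ(T) = 1. Interpolate ln Pᵢˢᵃᵗ = aᵢ + bᵢ/T.
  T = 343.3 K: ΣzᵢP/Pᵢˢᵃᵗ = 1.2771
  T = 368.7 K: ΣzᵢP/Pᵢˢᵃᵗ = 0.4021
  T = 356.0 K: ΣzᵢP/Pᵢˢᵃᵗ = 0.6987
  T = 349.6 K: ΣzᵢP/Pᵢˢᵃᵗ = 0.9405
  T = 346.5 K: ΣzᵢP/Pᵢˢᵃᵗ = 1.0914
  T = 348.1 K: ΣzᵢP/Pᵢˢᵃᵗ = 1.0103
Interpolating between 348.1 K and 349.6 K gives T ≈ 348.3 K.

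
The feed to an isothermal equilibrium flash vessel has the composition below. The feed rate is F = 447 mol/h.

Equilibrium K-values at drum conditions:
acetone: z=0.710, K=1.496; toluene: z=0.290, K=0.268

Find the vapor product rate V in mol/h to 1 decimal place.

V = 172.2 mol/h

Newton–Raphson from ψ = 0.5:
  ψ = 0.500: g = -0.0526, g' = -0.499 → ψ = 0.394
  ψ = 0.394: g = -0.0039, g' = -0.429 → ψ = 0.385
Converged at ψ = 0.385.
Then V = ψ·F = 0.3853·447 = 172.2 mol/h and L = F − V = 274.8 mol/h.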